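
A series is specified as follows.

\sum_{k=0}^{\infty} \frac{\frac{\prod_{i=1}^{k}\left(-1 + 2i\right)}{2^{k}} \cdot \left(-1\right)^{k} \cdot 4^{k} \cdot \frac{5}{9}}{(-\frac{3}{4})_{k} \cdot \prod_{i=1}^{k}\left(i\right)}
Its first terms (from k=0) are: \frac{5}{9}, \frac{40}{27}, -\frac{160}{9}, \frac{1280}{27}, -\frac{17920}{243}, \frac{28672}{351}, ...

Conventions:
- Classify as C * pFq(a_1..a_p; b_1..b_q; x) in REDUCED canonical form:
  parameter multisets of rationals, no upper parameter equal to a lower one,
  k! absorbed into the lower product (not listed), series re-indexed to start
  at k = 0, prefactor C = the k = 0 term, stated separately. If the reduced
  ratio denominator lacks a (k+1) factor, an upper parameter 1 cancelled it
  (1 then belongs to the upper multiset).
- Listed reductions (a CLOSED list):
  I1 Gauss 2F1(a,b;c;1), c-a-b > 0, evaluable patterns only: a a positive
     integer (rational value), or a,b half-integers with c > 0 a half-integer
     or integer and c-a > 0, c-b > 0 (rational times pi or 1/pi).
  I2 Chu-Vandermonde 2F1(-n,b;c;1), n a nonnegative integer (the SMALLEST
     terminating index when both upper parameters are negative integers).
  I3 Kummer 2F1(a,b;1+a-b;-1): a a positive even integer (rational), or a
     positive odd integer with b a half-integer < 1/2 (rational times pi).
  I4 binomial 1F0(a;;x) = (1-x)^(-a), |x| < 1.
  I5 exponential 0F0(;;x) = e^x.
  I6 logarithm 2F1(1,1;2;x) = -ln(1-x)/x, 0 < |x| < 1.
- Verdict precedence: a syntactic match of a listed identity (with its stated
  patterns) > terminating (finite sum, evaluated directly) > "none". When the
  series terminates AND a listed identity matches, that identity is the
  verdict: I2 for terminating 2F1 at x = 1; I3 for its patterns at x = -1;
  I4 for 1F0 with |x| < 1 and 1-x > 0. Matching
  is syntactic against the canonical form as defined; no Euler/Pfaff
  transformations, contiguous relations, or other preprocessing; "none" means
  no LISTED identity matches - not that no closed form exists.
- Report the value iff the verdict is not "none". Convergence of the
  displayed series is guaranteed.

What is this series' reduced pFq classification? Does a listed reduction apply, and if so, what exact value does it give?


x = -4 here; the reduced form reads 1F1, upper {\frac{1}{2}}, lower {-\frac{3}{4}}, C = \frac{5}{9}. Verdict: none. No listed pattern accepts 1F1(\frac{1}{2}; -\frac{3}{4}; -4).

The tell: t_0 = \frac{5}{9} here, and the product of the first k integers (C = 5/9) is k!.
Consecutive-term ratio: r(k) = -4 * (k+\frac{1}{2}) / [(k-\frac{3}{4}) (k+1)] - rational in k, leading ratio -4; with t_0 = \frac{5}{9}, classification follows.


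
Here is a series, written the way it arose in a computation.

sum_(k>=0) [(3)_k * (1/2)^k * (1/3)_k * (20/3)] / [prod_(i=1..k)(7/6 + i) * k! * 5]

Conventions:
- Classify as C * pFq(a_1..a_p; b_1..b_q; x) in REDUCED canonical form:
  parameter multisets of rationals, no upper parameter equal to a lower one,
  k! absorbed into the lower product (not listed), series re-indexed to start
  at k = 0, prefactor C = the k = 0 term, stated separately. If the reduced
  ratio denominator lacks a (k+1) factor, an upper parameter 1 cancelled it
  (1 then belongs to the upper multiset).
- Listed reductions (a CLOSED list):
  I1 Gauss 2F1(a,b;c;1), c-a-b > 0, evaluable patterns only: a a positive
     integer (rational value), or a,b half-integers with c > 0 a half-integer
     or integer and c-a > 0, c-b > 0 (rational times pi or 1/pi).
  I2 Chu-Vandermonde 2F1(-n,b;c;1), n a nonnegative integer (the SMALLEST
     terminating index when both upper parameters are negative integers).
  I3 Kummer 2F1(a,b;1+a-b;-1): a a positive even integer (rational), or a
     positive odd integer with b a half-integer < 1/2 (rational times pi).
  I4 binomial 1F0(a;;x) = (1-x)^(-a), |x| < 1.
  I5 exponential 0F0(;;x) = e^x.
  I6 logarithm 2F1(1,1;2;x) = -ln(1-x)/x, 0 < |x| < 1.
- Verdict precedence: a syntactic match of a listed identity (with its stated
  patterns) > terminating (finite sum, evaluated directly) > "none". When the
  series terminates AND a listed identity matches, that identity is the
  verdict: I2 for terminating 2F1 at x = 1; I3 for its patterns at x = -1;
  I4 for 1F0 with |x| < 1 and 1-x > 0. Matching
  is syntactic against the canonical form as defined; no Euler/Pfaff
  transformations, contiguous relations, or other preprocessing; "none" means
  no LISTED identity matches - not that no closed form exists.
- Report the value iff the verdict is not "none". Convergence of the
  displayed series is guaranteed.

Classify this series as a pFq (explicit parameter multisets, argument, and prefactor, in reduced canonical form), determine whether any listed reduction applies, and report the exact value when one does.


x = 1/2 here; the reduced form reads 2F1, upper {1/3, 3}, lower {13/6}, C = 4/3. Verdict: none. A 2F1 with upper {1/3, 3} fits none of I1-I6 at x = 1/2; the sum runs forever.

Structural cue: t_0 = 4/3 here, and the lower running product (C = 4/3) is a rising factorial.
Consecutive-term ratio: r(k) = (1/2) * (k+1/3) (k+3) / [(k+13/6) (k+1)] - rational in k. x = (1/2); t_0 = 4/3; negate the roots.


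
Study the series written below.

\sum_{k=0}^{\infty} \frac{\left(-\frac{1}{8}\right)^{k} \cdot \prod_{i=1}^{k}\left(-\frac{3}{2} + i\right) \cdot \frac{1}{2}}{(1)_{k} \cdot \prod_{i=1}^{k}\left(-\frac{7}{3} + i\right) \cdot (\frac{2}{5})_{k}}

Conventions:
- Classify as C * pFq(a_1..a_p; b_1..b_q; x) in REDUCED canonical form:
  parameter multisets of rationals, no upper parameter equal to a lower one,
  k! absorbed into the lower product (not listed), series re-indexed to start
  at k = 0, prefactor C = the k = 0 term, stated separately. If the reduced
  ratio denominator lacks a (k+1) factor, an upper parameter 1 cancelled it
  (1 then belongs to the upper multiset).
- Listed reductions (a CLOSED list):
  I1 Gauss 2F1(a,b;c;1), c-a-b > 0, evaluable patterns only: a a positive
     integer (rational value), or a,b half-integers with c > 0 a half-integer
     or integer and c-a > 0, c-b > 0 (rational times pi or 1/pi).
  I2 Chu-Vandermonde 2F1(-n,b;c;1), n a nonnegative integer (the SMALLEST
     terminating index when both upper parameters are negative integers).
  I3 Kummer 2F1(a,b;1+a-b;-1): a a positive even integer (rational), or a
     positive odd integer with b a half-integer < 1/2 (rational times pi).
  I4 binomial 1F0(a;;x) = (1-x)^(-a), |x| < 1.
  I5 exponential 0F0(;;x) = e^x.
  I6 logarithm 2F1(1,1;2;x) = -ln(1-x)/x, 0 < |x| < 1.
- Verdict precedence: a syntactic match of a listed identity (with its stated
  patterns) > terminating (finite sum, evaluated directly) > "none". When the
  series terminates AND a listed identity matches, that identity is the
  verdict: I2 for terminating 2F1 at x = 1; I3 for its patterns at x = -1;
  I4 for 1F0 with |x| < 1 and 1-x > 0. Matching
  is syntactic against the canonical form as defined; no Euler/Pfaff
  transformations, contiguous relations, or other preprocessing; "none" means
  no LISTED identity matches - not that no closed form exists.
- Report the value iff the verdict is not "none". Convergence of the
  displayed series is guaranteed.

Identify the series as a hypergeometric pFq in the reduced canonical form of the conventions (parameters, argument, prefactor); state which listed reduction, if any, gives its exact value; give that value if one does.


Structural cue: t_0 = \frac{1}{2} here, and the running product (C = 1/2) telescopes to a rising factorial.
Ratio: r(k) = -\frac{1}{8} * (k-\frac{1}{2}) / [(k-\frac{4}{3}) (k+\frac{2}{5}) (k+1)] - rational in k. x = -\frac{1}{8}; t_0 = \frac{1}{2}; negate the roots.

x = -\frac{1}{8} here; the reduced form reads 1F2, upper {-\frac{1}{2}}, lower {-\frac{4}{3}, \frac{2}{5}}, C = \frac{1}{2}. Verdict: none - this 1F2 at x = -\frac{1}{8} matches no listed pattern, and upper {-\frac{1}{2}} holds no stopper.


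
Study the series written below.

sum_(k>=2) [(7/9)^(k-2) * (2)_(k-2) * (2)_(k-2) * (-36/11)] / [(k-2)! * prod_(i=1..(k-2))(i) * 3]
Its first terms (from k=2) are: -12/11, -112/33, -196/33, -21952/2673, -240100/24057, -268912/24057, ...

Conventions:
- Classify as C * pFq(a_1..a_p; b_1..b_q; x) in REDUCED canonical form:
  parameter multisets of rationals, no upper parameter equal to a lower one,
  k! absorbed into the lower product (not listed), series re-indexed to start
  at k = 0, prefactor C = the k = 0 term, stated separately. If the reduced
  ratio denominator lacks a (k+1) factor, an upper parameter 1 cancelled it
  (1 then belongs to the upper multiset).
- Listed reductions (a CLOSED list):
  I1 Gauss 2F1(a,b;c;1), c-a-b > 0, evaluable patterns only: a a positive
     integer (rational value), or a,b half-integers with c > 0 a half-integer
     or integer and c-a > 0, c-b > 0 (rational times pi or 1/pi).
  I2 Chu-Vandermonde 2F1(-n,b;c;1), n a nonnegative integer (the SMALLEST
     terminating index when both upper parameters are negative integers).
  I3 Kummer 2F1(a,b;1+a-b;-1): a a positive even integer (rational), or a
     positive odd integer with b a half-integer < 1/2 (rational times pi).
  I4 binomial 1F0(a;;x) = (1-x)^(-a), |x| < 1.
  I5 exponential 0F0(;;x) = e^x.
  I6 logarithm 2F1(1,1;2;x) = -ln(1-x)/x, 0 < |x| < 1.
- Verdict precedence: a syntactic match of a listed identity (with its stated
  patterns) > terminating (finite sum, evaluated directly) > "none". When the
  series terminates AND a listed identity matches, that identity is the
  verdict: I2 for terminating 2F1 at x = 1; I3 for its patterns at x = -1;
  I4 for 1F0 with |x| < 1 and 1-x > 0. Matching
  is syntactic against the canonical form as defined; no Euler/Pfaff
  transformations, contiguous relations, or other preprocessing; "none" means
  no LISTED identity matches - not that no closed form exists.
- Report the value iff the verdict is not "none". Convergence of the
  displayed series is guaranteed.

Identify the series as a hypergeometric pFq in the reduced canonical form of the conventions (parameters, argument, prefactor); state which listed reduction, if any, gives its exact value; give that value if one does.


Key observation: x = (7/9) and the lower running product (C = -12/11, x = 7/9) is a rising factorial.
Ratio: r(k) = (7/9) * (k+2) (k+2) / [(k+1) (k+1)] ; factor over Q: parameters, x = (7/9), and C = -12/11.

The series (x = 7/9) is 2F1: upper {2, 2}, lower {1}, prefactor -12/11. Verdict: none. Every listed pattern misses the 2F1 form at 7/9, upper {2, 2}.


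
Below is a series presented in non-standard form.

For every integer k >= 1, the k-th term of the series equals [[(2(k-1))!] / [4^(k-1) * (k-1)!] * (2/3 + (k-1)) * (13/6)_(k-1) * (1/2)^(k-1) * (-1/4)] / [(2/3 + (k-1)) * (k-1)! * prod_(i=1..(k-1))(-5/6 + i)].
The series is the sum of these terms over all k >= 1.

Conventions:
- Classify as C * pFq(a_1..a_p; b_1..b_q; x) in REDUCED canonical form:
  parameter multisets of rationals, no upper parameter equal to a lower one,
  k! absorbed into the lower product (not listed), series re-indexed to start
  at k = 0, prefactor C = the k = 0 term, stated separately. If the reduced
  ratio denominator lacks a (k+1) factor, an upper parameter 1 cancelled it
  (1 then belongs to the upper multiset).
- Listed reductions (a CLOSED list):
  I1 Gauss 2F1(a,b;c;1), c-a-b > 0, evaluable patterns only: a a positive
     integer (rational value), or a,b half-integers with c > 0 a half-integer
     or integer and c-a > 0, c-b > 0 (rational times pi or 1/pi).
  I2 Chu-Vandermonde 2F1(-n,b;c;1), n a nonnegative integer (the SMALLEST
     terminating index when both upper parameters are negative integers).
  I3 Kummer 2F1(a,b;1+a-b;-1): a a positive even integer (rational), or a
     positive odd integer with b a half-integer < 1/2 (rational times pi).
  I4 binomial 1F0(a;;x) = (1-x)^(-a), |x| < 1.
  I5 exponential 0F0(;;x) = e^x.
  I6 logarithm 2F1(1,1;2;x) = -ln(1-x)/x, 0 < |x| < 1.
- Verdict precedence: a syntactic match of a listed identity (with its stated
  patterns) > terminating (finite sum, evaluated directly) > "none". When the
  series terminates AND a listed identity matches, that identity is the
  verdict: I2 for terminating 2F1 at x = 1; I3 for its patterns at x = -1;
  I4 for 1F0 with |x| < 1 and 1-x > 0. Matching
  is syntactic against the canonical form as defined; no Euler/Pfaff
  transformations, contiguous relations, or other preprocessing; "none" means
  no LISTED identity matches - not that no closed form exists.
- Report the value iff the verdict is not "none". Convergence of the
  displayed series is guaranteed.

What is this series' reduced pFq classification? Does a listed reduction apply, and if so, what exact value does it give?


Key observation: t_0 being -1/4, the factor k + 2/3 cancels (top and bottom), leaving prefactor -1/4.
Ratio: r(k) = (1/2) * (k+1/2) (k+13/6) / [(k+1/6) (k+1)] - rational; roots negated = parameters, x = (1/2), C = -1/4.

Reduced: x = 1/2, 2F1, upper = {1/2, 13/6}, lower = {1/6}, C = -1/4. Verdict: none (x = 1/2): each listed identity misses the multisets {1/2, 13/6} ; {1/6}.


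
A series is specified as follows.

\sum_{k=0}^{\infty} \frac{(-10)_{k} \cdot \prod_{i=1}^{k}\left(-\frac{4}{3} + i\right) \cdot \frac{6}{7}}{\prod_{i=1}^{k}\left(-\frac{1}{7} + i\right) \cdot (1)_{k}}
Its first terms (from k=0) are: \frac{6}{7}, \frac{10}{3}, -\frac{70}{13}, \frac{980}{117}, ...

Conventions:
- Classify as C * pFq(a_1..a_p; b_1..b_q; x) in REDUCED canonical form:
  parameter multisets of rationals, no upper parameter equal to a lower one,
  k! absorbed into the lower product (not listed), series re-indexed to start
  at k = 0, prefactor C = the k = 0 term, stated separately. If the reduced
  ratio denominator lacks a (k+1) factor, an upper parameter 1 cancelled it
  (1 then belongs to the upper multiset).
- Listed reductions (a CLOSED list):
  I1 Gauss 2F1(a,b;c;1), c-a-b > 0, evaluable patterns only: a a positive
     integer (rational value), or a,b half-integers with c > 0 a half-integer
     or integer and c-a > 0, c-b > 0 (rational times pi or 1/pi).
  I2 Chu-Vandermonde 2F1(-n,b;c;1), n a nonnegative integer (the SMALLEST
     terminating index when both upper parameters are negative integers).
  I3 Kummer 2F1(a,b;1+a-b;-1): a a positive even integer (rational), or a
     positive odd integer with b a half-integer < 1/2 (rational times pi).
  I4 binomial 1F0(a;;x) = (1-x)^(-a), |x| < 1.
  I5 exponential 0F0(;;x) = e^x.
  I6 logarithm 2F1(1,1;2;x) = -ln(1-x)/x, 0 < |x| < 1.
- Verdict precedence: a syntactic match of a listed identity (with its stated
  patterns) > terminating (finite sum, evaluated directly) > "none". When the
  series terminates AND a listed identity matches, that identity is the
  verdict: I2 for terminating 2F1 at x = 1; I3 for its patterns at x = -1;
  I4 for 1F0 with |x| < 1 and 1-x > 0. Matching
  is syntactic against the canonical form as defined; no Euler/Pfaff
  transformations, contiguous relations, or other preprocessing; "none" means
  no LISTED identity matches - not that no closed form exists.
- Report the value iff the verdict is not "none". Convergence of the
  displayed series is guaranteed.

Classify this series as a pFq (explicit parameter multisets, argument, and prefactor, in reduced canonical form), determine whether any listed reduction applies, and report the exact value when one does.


Key observation: t_0 = \frac{6}{7} here, and (1)_k (C = 6/7, x = 1) is k! itself.
Consecutive-term ratio: r(k) = 1 * (k-10) (k-\frac{1}{3}) / [(k+\frac{6}{7}) (k+1)] - rational; roots negated = parameters, x = 1, C = \frac{6}{7}.

Classification (C = \frac{6}{7}): 2F1 with upper {-10, -\frac{1}{3}}, lower {\frac{6}{7}}, argument x = 1. Verdict (x = 1): Chu-Vandermonde (I2) applies (terminating 2F1 at x = 1 with n = 10, b = -1/3, c = \frac{6}{7}). Value: \frac{4896184723645}{2170257834843}.


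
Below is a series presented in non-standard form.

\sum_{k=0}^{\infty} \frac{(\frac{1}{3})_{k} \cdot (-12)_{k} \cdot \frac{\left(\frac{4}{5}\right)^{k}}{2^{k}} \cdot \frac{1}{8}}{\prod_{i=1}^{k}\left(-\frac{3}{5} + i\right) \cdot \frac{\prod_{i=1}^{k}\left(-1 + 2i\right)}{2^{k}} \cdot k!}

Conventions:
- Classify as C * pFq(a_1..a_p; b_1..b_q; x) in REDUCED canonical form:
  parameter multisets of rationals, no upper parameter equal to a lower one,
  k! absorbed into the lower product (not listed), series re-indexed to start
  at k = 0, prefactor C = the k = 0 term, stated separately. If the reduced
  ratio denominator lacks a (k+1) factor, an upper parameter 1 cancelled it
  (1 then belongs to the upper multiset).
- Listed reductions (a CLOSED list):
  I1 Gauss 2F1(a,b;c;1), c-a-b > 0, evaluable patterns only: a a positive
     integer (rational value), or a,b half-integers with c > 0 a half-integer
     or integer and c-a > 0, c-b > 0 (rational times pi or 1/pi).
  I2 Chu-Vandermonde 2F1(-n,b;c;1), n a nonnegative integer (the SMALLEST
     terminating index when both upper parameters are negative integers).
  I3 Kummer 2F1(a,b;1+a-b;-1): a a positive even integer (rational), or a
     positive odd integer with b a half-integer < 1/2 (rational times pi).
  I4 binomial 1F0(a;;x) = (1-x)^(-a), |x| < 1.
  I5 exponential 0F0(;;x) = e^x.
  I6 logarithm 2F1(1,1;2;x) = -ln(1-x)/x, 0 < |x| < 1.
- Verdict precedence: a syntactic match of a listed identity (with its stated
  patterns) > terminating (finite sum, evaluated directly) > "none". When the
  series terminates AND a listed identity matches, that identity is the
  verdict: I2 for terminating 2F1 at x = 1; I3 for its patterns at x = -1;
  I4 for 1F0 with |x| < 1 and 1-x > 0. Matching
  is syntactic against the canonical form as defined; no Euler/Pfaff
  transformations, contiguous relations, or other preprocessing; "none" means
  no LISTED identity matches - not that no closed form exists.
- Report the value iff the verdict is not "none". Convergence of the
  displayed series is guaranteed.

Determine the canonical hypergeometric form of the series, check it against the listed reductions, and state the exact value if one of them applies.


The series (x = \frac{2}{5}) is 2F2: upper {-12, \frac{1}{3}}, lower {\frac{2}{5}, \frac{1}{2}}, prefactor \frac{1}{8}. Verdict: terminating (-12 upstairs). 13 nonzero terms in all; added directly. Value: -\frac{3869603903621006696185}{89155157684726819718648}.

Structural cue: x = \frac{2}{5} and the two k-th powers (C = 1/8) combine into one argument.
Step ratio: r(k) = \frac{2}{5} * (k-12) (k+\frac{1}{3}) / [(k+\frac{2}{5}) (k+\frac{1}{2}) (k+1)] - rational in k, leading ratio \frac{2}{5}; with t_0 = \frac{1}{8}, classification follows.


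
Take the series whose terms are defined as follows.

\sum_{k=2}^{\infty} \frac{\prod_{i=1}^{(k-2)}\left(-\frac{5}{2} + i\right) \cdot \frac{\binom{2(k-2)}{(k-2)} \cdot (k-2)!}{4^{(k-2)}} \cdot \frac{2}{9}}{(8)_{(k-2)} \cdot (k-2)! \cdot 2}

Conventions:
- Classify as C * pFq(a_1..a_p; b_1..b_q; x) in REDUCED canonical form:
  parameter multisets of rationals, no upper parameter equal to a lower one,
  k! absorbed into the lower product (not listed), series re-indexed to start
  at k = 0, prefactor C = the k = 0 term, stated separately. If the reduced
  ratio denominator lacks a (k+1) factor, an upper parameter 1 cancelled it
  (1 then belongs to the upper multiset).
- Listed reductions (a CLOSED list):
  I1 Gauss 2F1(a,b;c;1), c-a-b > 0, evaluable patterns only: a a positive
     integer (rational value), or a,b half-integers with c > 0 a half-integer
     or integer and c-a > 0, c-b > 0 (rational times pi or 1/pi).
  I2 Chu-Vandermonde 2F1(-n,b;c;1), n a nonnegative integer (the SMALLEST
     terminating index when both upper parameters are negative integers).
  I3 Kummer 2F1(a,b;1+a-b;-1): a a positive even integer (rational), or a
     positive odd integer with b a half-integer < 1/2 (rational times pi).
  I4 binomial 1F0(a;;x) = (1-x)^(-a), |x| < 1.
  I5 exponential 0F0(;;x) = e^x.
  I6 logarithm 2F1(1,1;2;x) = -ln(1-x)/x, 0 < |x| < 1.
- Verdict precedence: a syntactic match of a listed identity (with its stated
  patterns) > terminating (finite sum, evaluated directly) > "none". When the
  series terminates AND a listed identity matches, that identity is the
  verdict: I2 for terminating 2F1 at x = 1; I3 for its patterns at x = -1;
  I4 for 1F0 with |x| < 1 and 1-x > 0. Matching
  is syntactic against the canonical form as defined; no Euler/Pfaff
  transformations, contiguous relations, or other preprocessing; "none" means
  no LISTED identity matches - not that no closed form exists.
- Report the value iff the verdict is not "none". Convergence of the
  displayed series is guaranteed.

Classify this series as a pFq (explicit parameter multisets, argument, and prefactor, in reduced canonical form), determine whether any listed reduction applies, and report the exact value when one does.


This is \frac{1}{9} * 2F1(-\frac{3}{2}, \frac{1}{2}; 8; 1) in reduced canonical form. Verdict (x = 1): the half-integer Gauss pattern (I1) applies (x = 1; upper {-\frac{3}{2}, \frac{1}{2}} half-integers, c = 8 in the evaluable pattern). Exact value: \frac{134217728}{422374095} / \pi.

Structural cue: with t_0 = \frac{1}{9}, the constant factors (C = 1/9, x = 1) combine into one prefactor.
Consecutive-term ratio: r(k) = 1 * (k-\frac{3}{2}) (k+\frac{1}{2}) / [(k+8) (k+1)] - rational; roots negated = parameters, x = 1, C = \frac{1}{9}.


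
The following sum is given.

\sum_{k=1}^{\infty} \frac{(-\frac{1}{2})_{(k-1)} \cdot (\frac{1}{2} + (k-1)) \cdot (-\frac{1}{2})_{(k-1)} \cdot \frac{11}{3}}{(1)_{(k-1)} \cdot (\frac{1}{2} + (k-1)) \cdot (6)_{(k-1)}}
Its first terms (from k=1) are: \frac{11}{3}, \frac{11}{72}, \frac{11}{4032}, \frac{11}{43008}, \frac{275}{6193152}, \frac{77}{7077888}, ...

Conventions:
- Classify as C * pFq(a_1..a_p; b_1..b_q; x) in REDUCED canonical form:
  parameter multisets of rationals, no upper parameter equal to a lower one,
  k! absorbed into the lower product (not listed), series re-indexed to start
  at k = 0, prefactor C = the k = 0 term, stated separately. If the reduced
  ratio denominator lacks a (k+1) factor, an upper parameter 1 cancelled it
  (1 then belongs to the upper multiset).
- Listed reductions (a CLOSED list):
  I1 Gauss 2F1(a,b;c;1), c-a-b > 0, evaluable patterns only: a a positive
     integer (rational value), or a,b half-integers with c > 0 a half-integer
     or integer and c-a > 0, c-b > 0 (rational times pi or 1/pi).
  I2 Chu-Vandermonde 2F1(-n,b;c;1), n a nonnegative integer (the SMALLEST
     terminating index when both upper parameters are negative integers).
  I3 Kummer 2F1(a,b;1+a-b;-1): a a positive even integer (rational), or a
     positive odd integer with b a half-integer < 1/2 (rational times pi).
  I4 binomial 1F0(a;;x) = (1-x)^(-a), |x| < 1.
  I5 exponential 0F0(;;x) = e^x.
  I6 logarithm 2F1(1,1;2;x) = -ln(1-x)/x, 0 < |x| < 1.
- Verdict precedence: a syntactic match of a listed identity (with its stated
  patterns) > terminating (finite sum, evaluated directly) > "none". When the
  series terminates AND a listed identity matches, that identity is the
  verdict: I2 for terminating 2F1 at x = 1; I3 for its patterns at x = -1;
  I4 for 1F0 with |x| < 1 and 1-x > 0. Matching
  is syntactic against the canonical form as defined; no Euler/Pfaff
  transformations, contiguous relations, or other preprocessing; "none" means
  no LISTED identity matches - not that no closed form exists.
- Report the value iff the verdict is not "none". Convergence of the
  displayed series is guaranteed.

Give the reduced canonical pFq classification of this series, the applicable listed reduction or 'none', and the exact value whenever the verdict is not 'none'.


Classification (C = \frac{11}{3}): 2F1 with upper {-\frac{1}{2}, -\frac{1}{2}}, lower {6}, argument x = 1. Verdict: Gauss (I1, half-integer pattern) fires (x = 1; upper {-\frac{1}{2}, -\frac{1}{2}} half-integers, c = 6 in the evaluable pattern). Sum: \frac{524288}{43659} / \pi.

Key step: t_0 = \frac{11}{3} here, and (1)_k (C = 11/3, x = 1) is k! itself.
Term ratio: r(k) = 1 * (k-\frac{1}{2}) (k-\frac{1}{2}) / [(k+6) (k+1)] - poly over poly, x = 1 from leading terms; C = \frac{11}{3} at k = 0.


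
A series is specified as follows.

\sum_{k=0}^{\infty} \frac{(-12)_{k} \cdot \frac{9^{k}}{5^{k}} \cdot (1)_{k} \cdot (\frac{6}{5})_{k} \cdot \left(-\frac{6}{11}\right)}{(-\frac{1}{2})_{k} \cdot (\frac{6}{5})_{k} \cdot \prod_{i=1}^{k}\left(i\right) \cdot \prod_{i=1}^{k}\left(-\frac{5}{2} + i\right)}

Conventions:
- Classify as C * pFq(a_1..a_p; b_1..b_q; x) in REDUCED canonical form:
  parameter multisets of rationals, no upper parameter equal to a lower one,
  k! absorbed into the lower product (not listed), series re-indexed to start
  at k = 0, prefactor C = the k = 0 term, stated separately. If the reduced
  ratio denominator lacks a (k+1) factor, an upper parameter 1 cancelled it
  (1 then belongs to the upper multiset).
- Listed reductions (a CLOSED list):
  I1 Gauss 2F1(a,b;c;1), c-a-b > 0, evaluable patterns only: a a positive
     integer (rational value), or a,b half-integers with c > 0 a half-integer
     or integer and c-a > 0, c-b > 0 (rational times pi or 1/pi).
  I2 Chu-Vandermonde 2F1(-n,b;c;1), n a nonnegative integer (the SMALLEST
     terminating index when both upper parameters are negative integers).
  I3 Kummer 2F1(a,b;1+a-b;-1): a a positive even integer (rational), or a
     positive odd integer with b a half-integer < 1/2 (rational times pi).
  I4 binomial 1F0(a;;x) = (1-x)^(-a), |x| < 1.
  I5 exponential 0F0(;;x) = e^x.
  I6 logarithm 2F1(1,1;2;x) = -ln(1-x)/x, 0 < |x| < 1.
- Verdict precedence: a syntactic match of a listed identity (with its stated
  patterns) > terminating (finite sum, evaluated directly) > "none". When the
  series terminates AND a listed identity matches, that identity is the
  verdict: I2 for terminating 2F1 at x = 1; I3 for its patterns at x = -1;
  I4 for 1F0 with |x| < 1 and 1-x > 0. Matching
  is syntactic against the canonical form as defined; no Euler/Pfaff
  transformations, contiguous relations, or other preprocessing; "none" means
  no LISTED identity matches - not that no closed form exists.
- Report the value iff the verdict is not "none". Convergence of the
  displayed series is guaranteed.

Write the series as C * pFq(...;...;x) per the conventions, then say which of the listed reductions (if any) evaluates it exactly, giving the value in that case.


Canonical form: C = -\frac{6}{11} times 2F2 with upper {-12, 1}, lower {-\frac{3}{2}, -\frac{1}{2}}, x = \frac{9}{5}. Verdict: terminating. (-12)_k vanishes past k = 12, leaving a 13-term sum, computed directly. Value: -\frac{30114058486352298837042}{638047865777587890625}.

First insight: with t_0 = -\frac{6}{11}, the product of the first k integers (C = -6/11) is k!.
Adjacent-term ratio: r(k) = \frac{9}{5} * (k-12) (k+1) / [(k-\frac{3}{2}) (k-\frac{1}{2}) (k+1)] - rational in k. x = \frac{9}{5}; t_0 = -\frac{6}{11}; negate the roots.


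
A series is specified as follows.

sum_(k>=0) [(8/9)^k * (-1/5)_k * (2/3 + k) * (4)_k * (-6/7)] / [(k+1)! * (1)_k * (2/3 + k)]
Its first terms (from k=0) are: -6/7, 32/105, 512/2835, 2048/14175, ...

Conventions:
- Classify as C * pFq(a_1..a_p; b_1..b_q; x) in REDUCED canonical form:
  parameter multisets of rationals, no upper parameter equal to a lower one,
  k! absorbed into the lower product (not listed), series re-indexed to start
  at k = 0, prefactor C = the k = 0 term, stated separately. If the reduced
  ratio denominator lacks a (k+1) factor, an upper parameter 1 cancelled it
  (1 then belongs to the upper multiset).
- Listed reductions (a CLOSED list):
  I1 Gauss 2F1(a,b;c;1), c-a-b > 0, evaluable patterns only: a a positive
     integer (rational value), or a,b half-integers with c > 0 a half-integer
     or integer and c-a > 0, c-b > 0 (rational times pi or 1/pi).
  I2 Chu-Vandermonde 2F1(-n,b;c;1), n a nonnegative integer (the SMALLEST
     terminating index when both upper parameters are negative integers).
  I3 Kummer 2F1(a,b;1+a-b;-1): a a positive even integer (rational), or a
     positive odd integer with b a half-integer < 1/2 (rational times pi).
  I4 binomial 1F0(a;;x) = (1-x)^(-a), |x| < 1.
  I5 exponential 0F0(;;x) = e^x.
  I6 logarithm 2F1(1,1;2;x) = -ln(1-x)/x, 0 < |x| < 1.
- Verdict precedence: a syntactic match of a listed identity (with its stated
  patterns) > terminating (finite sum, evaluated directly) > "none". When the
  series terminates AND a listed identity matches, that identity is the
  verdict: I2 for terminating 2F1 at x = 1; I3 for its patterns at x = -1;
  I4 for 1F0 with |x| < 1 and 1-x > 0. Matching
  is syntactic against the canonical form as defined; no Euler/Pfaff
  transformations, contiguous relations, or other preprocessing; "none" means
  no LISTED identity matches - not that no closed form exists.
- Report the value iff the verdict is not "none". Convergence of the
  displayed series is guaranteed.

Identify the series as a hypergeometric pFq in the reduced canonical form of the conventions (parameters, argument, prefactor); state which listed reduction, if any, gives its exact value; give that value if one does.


The series (x = 8/9) is 2F1: upper {-1/5, 4}, lower {2}, prefactor -6/7. Verdict: none. A 2F1 with upper {-1/5, 4} fits none of I1-I6 at x = 8/9; the sum runs forever.

First insight: x = (8/9) and striking the common factor k + 2/3 reduces the term (C = -6/7, x = 8/9).
Step ratio: r(k) = (8/9) * (k-1/5) (k+4) / [(k+2) (k+1)] - rational in k. x = (8/9); t_0 = -6/7; negate the roots.


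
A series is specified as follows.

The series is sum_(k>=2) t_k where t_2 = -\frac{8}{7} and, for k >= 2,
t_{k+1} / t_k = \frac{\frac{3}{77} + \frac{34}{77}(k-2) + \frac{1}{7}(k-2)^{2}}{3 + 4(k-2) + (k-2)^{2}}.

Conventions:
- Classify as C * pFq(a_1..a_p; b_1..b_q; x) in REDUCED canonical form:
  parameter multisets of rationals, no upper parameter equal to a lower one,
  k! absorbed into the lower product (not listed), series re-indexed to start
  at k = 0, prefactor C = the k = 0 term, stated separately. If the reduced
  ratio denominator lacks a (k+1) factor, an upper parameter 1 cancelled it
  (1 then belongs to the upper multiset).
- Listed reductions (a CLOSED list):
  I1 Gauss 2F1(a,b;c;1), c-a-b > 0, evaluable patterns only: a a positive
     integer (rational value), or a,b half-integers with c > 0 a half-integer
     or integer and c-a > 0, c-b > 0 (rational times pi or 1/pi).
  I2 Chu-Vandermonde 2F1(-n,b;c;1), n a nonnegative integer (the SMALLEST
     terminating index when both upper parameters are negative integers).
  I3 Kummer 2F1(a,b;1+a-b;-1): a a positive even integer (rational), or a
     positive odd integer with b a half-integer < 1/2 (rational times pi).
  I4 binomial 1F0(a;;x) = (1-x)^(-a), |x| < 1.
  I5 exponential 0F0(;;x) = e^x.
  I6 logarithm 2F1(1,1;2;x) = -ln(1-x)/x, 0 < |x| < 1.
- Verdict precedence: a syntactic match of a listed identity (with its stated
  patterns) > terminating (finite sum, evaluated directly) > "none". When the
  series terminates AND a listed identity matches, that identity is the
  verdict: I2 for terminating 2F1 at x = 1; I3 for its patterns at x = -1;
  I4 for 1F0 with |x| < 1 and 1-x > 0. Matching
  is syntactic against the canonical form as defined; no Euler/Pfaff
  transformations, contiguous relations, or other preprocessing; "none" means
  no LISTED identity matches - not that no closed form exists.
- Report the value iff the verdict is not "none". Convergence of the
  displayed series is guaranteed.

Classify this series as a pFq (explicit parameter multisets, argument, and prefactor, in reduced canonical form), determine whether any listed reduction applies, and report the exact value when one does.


Key step: from the first term -\frac{8}{7}: factor the ratio over Q (C = -8/7, x = 1/7): negated roots = parameters.
Adjacent-term ratio: r(k) = \frac{1}{7} * (k+\frac{1}{11}) / [(k+1)] - poly over poly, x = \frac{1}{7} from leading terms; C = -\frac{8}{7} at k = 0.

Classification (C = -\frac{8}{7}): 1F0 with upper {\frac{1}{11}}, lower {-}, argument x = \frac{1}{7}. Verdict: the I4 binomial reduction applies (the 1F0 binomial series: exponent -1/11, x = \frac{1}{7}). Its exact value is \left(-\frac{8}{7}\right) \cdot \left(\frac{6}{7}\right)^{-\frac{1}{11}}.


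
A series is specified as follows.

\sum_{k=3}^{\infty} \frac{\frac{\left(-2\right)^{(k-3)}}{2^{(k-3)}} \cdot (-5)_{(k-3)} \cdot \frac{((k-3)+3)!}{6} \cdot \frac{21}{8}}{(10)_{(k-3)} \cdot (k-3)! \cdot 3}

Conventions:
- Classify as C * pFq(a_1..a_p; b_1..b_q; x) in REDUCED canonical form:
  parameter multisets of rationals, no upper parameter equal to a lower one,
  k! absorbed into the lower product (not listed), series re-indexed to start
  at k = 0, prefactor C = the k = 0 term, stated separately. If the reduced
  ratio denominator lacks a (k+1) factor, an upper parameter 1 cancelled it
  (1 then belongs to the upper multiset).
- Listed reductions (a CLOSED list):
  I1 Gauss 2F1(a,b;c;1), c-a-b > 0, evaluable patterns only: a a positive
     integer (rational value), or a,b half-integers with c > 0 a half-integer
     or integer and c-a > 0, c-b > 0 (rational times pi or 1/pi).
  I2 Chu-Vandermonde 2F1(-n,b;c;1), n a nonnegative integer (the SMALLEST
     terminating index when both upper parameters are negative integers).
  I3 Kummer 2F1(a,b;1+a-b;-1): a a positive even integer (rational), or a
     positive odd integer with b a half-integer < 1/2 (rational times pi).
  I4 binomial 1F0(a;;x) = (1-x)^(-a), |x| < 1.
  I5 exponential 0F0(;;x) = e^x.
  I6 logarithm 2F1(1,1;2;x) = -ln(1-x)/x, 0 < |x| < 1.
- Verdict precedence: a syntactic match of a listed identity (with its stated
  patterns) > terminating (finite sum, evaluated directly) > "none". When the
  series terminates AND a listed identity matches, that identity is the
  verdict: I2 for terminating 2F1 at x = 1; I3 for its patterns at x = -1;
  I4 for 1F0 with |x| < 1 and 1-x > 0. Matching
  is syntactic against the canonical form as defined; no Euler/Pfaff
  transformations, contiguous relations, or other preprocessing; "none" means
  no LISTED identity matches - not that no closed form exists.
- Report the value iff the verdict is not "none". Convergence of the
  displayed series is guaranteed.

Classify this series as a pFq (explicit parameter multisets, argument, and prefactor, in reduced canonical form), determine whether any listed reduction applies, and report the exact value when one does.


Key step: t_0 = \frac{7}{8} here, and the two k-th powers (prefactor 7/8) combine into one argument.
Ratio: r(k) = -1 * (k-5) (k+4) / [(k+10) (k+1)] - rational in k. x = -1; t_0 = \frac{7}{8}; negate the roots.

At argument -1: a 2F1 with upper {-5, 4}, lower {10}, scaled by C = \frac{7}{8}. Verdict: Kummer (I3) fires (x = -1; c = 10 equals 1+a-b for upper {-5, 4}: listed pattern). Sum: \frac{21}{4}.


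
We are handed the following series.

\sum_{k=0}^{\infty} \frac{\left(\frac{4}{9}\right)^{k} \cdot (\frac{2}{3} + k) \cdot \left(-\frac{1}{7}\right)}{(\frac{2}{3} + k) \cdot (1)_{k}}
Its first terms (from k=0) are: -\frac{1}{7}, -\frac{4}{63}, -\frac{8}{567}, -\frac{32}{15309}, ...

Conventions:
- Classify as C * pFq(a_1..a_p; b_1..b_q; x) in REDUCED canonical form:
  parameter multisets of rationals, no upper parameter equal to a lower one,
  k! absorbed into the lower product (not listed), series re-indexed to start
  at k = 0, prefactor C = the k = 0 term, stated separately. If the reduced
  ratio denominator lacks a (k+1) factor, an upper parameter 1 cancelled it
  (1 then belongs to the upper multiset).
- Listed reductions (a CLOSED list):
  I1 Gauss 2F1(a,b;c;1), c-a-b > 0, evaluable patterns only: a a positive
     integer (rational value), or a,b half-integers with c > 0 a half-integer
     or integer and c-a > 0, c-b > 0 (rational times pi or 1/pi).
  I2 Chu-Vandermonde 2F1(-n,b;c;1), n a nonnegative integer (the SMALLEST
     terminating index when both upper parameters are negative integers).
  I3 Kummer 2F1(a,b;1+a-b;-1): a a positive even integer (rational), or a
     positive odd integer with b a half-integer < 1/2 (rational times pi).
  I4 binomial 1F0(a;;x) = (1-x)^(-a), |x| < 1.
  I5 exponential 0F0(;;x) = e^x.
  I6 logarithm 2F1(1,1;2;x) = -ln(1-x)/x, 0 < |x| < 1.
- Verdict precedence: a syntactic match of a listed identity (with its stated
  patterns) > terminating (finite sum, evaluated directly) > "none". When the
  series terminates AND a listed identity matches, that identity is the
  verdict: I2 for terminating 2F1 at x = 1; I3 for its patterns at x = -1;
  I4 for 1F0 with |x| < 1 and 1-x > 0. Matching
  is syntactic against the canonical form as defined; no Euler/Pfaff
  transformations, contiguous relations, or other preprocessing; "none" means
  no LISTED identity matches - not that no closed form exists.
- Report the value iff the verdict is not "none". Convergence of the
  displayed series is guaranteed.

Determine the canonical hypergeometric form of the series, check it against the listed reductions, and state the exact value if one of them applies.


With C = -\frac{1}{7}: the canonical form is 0F0(-; -; \frac{4}{9}). Verdict: exponential (I5) matches (the 0F0 exponential series at x = \frac{4}{9}). Hence: \left(-\frac{1}{7}\right) \cdot e^{\frac{4}{9}}.

The tell: x = \frac{4}{9} and (1)_k (C = -1/7, x = 4/9) is k! itself.
Step ratio: r(k) = \frac{4}{9} * 1 / [(k+1)] - rational in k. x = \frac{4}{9}; t_0 = -\frac{1}{7}; negate the roots.


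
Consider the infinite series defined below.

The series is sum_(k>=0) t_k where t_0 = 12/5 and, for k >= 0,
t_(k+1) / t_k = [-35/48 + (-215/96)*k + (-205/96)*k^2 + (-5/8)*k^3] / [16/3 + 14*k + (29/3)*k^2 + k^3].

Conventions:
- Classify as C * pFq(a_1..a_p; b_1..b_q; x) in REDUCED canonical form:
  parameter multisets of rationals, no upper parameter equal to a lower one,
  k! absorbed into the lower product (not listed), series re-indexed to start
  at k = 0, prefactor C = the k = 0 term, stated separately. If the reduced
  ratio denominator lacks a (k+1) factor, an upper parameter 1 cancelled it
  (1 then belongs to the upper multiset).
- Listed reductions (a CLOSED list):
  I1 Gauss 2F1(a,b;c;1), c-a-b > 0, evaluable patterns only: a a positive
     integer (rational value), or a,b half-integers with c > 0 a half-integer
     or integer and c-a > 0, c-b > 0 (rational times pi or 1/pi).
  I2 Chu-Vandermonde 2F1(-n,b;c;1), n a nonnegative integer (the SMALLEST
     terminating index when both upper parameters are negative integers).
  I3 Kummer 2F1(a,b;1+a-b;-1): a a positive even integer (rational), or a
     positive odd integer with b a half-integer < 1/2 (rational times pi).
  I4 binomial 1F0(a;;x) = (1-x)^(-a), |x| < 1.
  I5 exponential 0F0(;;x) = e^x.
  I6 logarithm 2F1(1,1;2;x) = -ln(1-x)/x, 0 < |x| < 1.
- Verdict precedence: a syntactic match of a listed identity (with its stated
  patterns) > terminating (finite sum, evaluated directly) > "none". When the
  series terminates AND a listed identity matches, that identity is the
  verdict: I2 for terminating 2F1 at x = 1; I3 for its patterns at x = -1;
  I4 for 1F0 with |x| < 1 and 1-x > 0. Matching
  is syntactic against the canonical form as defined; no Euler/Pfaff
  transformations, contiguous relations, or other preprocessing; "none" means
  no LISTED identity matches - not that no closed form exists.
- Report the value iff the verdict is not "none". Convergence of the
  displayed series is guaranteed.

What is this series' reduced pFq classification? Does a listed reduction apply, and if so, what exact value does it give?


This is 12/5 * 2F1(1, 7/4; 8; -5/8) in reduced canonical form. Verdict: none (x = -5/8): each listed identity misses the multisets {1, 7/4} ; {8}.

Structural cue: x = (-5/8) and the expanded ratio factors over Q; prefactor 12/5, roots give parameters.
Consecutive-term ratio: r(k) = (-5/8) * (k+1) (k+7/4) / [(k+8) (k+1)] - rational; roots negated = parameters, x = (-5/8), C = 12/5.


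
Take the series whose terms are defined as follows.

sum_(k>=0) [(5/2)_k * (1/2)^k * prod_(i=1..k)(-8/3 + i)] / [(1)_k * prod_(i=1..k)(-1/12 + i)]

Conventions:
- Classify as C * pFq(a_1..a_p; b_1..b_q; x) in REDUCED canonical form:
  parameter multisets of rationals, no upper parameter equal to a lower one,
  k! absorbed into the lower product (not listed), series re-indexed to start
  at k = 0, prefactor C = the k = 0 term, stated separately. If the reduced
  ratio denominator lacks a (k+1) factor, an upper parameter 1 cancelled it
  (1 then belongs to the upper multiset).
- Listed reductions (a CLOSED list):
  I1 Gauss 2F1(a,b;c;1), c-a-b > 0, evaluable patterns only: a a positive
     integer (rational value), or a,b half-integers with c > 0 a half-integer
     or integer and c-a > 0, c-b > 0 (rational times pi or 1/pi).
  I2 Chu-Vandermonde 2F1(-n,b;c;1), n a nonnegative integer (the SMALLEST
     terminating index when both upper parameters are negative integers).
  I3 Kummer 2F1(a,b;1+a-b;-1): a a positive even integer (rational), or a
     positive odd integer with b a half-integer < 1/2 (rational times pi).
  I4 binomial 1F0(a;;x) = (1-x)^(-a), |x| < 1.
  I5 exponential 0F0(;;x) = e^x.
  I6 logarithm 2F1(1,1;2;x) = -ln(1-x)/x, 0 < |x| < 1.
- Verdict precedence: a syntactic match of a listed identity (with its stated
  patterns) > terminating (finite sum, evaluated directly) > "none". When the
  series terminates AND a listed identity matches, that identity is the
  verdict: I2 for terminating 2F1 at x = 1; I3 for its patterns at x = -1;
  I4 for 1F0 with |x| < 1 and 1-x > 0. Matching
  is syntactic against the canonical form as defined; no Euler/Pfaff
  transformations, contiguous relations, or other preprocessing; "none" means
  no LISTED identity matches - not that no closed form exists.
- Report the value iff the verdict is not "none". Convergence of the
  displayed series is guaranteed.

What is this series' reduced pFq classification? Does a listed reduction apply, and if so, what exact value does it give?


Prefactor 1, argument 1/2: 2F1 with upper {-5/3, 5/2} over lower {11/12}. Verdict: no listed reduction: x = 1/2 and upper {-5/3, 5/2} fail every I1-I6 pattern.

First insight: from the first term 1: the running product (C = 1) telescopes to a rising factorial.
Term ratio: r(k) = (1/2) * (k-5/3) (k+5/2) / [(k+11/12) (k+1)] - rational in k. x = (1/2); t_0 = 1; negate the roots.
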